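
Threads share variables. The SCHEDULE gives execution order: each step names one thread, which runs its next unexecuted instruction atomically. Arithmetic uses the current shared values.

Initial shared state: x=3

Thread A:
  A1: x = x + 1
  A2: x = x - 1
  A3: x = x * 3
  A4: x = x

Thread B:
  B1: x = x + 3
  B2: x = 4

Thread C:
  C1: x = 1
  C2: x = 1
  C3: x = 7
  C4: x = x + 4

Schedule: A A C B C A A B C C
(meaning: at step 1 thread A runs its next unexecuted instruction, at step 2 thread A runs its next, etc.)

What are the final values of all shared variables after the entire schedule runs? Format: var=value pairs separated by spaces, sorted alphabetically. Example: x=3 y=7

Answer: x=11

Derivation:
Step 1: thread A executes A1 (x = x + 1). Shared: x=4. PCs: A@1 B@0 C@0
Step 2: thread A executes A2 (x = x - 1). Shared: x=3. PCs: A@2 B@0 C@0
Step 3: thread C executes C1 (x = 1). Shared: x=1. PCs: A@2 B@0 C@1
Step 4: thread B executes B1 (x = x + 3). Shared: x=4. PCs: A@2 B@1 C@1
Step 5: thread C executes C2 (x = 1). Shared: x=1. PCs: A@2 B@1 C@2
Step 6: thread A executes A3 (x = x * 3). Shared: x=3. PCs: A@3 B@1 C@2
Step 7: thread A executes A4 (x = x). Shared: x=3. PCs: A@4 B@1 C@2
Step 8: thread B executes B2 (x = 4). Shared: x=4. PCs: A@4 B@2 C@2
Step 9: thread C executes C3 (x = 7). Shared: x=7. PCs: A@4 B@2 C@3
Step 10: thread C executes C4 (x = x + 4). Shared: x=11. PCs: A@4 B@2 C@4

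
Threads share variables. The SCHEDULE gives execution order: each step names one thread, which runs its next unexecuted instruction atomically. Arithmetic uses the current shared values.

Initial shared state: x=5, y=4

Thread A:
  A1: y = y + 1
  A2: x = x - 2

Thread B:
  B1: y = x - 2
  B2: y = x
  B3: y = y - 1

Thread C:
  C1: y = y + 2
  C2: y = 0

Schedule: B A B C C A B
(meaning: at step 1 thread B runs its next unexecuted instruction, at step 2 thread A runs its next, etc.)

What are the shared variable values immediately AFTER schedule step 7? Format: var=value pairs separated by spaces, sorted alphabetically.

Step 1: thread B executes B1 (y = x - 2). Shared: x=5 y=3. PCs: A@0 B@1 C@0
Step 2: thread A executes A1 (y = y + 1). Shared: x=5 y=4. PCs: A@1 B@1 C@0
Step 3: thread B executes B2 (y = x). Shared: x=5 y=5. PCs: A@1 B@2 C@0
Step 4: thread C executes C1 (y = y + 2). Shared: x=5 y=7. PCs: A@1 B@2 C@1
Step 5: thread C executes C2 (y = 0). Shared: x=5 y=0. PCs: A@1 B@2 C@2
Step 6: thread A executes A2 (x = x - 2). Shared: x=3 y=0. PCs: A@2 B@2 C@2
Step 7: thread B executes B3 (y = y - 1). Shared: x=3 y=-1. PCs: A@2 B@3 C@2

Answer: x=3 y=-1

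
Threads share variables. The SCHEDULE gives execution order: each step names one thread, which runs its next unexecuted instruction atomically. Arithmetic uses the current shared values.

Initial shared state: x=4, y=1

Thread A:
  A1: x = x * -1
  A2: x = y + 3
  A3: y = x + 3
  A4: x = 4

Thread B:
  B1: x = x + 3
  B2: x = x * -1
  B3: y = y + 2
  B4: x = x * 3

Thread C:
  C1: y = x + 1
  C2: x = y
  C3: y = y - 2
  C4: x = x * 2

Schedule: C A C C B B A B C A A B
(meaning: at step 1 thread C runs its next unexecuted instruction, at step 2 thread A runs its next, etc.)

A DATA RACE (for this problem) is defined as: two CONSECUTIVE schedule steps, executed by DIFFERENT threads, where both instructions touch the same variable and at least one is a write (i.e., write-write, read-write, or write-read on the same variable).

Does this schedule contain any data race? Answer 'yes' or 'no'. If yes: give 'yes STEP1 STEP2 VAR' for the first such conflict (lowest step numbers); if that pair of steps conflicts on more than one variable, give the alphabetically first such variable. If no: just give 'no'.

Answer: yes 1 2 x

Derivation:
Steps 1,2: C(y = x + 1) vs A(x = x * -1). RACE on x (R-W).
Steps 2,3: A(x = x * -1) vs C(x = y). RACE on x (W-W).
Steps 3,4: same thread (C). No race.
Steps 4,5: C(r=y,w=y) vs B(r=x,w=x). No conflict.
Steps 5,6: same thread (B). No race.
Steps 6,7: B(x = x * -1) vs A(x = y + 3). RACE on x (W-W).
Steps 7,8: A(x = y + 3) vs B(y = y + 2). RACE on y (R-W).
Steps 8,9: B(r=y,w=y) vs C(r=x,w=x). No conflict.
Steps 9,10: C(x = x * 2) vs A(y = x + 3). RACE on x (W-R).
Steps 10,11: same thread (A). No race.
Steps 11,12: A(x = 4) vs B(x = x * 3). RACE on x (W-W).
First conflict at steps 1,2.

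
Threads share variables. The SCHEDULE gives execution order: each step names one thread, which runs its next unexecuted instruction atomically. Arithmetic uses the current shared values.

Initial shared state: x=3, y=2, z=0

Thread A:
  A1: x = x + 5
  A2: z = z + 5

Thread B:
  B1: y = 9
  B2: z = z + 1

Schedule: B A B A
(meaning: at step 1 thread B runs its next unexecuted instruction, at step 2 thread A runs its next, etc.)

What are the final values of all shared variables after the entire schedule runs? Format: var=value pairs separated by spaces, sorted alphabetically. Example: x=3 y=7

Answer: x=8 y=9 z=6

Derivation:
Step 1: thread B executes B1 (y = 9). Shared: x=3 y=9 z=0. PCs: A@0 B@1
Step 2: thread A executes A1 (x = x + 5). Shared: x=8 y=9 z=0. PCs: A@1 B@1
Step 3: thread B executes B2 (z = z + 1). Shared: x=8 y=9 z=1. PCs: A@1 B@2
Step 4: thread A executes A2 (z = z + 5). Shared: x=8 y=9 z=6. PCs: A@2 B@2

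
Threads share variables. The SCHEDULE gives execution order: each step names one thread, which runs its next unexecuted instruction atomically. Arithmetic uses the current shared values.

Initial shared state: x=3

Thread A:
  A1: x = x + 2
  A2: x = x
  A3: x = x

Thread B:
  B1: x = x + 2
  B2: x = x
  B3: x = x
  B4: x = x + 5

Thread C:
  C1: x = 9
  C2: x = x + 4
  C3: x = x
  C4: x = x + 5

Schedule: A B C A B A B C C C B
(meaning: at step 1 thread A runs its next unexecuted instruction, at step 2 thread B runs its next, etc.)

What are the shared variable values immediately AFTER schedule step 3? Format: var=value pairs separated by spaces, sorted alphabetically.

Answer: x=9

Derivation:
Step 1: thread A executes A1 (x = x + 2). Shared: x=5. PCs: A@1 B@0 C@0
Step 2: thread B executes B1 (x = x + 2). Shared: x=7. PCs: A@1 B@1 C@0
Step 3: thread C executes C1 (x = 9). Shared: x=9. PCs: A@1 B@1 C@1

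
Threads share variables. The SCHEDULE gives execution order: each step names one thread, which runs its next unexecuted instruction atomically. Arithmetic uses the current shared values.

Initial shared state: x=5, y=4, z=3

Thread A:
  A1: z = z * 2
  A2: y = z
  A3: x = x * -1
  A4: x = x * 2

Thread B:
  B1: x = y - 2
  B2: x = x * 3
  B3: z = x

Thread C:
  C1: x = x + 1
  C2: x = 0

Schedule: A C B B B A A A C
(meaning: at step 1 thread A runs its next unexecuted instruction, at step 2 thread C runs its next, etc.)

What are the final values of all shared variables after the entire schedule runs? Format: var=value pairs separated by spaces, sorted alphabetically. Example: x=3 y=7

Step 1: thread A executes A1 (z = z * 2). Shared: x=5 y=4 z=6. PCs: A@1 B@0 C@0
Step 2: thread C executes C1 (x = x + 1). Shared: x=6 y=4 z=6. PCs: A@1 B@0 C@1
Step 3: thread B executes B1 (x = y - 2). Shared: x=2 y=4 z=6. PCs: A@1 B@1 C@1
Step 4: thread B executes B2 (x = x * 3). Shared: x=6 y=4 z=6. PCs: A@1 B@2 C@1
Step 5: thread B executes B3 (z = x). Shared: x=6 y=4 z=6. PCs: A@1 B@3 C@1
Step 6: thread A executes A2 (y = z). Shared: x=6 y=6 z=6. PCs: A@2 B@3 C@1
Step 7: thread A executes A3 (x = x * -1). Shared: x=-6 y=6 z=6. PCs: A@3 B@3 C@1
Step 8: thread A executes A4 (x = x * 2). Shared: x=-12 y=6 z=6. PCs: A@4 B@3 C@1
Step 9: thread C executes C2 (x = 0). Shared: x=0 y=6 z=6. PCs: A@4 B@3 C@2

Answer: x=0 y=6 z=6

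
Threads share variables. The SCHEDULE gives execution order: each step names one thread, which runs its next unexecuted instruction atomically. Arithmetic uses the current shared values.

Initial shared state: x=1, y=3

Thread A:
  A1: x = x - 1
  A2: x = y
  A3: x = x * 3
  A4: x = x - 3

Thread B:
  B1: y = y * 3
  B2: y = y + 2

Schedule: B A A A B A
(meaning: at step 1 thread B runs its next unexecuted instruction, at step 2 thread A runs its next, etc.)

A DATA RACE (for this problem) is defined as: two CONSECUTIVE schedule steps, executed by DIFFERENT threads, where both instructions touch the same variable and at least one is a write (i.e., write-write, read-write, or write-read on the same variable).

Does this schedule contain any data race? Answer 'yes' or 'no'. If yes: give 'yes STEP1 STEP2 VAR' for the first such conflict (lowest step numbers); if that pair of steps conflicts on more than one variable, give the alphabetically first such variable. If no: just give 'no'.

Answer: no

Derivation:
Steps 1,2: B(r=y,w=y) vs A(r=x,w=x). No conflict.
Steps 2,3: same thread (A). No race.
Steps 3,4: same thread (A). No race.
Steps 4,5: A(r=x,w=x) vs B(r=y,w=y). No conflict.
Steps 5,6: B(r=y,w=y) vs A(r=x,w=x). No conflict.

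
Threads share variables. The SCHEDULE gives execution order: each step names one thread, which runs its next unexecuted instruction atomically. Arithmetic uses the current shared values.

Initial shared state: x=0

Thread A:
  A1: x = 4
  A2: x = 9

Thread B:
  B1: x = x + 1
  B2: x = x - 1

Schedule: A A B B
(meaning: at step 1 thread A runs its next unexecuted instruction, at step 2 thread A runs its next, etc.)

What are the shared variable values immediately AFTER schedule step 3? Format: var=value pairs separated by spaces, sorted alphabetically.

Step 1: thread A executes A1 (x = 4). Shared: x=4. PCs: A@1 B@0
Step 2: thread A executes A2 (x = 9). Shared: x=9. PCs: A@2 B@0
Step 3: thread B executes B1 (x = x + 1). Shared: x=10. PCs: A@2 B@1

Answer: x=10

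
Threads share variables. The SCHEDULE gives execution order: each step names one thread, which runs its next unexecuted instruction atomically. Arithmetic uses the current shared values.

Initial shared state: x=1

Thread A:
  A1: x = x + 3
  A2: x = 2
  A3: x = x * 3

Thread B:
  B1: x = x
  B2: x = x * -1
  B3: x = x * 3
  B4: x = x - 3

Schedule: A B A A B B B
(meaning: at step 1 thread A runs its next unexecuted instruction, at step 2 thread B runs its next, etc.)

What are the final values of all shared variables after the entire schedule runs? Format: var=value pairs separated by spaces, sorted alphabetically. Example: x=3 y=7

Step 1: thread A executes A1 (x = x + 3). Shared: x=4. PCs: A@1 B@0
Step 2: thread B executes B1 (x = x). Shared: x=4. PCs: A@1 B@1
Step 3: thread A executes A2 (x = 2). Shared: x=2. PCs: A@2 B@1
Step 4: thread A executes A3 (x = x * 3). Shared: x=6. PCs: A@3 B@1
Step 5: thread B executes B2 (x = x * -1). Shared: x=-6. PCs: A@3 B@2
Step 6: thread B executes B3 (x = x * 3). Shared: x=-18. PCs: A@3 B@3
Step 7: thread B executes B4 (x = x - 3). Shared: x=-21. PCs: A@3 B@4

Answer: x=-21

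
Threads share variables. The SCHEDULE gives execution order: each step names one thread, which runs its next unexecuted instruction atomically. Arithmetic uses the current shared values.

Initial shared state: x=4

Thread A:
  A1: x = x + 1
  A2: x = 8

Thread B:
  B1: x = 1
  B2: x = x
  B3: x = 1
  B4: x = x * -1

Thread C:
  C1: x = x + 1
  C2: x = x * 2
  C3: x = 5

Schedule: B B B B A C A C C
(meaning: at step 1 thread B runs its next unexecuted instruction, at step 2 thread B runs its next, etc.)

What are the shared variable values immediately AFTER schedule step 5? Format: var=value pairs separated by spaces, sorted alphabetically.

Answer: x=0

Derivation:
Step 1: thread B executes B1 (x = 1). Shared: x=1. PCs: A@0 B@1 C@0
Step 2: thread B executes B2 (x = x). Shared: x=1. PCs: A@0 B@2 C@0
Step 3: thread B executes B3 (x = 1). Shared: x=1. PCs: A@0 B@3 C@0
Step 4: thread B executes B4 (x = x * -1). Shared: x=-1. PCs: A@0 B@4 C@0
Step 5: thread A executes A1 (x = x + 1). Shared: x=0. PCs: A@1 B@4 C@0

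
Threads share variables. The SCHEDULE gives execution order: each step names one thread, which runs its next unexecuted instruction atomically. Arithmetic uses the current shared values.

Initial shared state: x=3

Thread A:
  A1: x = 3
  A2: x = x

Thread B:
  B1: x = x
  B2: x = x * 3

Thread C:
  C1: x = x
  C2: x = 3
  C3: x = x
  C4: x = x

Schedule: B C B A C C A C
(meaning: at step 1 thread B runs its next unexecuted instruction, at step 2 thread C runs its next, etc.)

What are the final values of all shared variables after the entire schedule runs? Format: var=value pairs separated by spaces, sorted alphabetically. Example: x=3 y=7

Step 1: thread B executes B1 (x = x). Shared: x=3. PCs: A@0 B@1 C@0
Step 2: thread C executes C1 (x = x). Shared: x=3. PCs: A@0 B@1 C@1
Step 3: thread B executes B2 (x = x * 3). Shared: x=9. PCs: A@0 B@2 C@1
Step 4: thread A executes A1 (x = 3). Shared: x=3. PCs: A@1 B@2 C@1
Step 5: thread C executes C2 (x = 3). Shared: x=3. PCs: A@1 B@2 C@2
Step 6: thread C executes C3 (x = x). Shared: x=3. PCs: A@1 B@2 C@3
Step 7: thread A executes A2 (x = x). Shared: x=3. PCs: A@2 B@2 C@3
Step 8: thread C executes C4 (x = x). Shared: x=3. PCs: A@2 B@2 C@4

Answer: x=3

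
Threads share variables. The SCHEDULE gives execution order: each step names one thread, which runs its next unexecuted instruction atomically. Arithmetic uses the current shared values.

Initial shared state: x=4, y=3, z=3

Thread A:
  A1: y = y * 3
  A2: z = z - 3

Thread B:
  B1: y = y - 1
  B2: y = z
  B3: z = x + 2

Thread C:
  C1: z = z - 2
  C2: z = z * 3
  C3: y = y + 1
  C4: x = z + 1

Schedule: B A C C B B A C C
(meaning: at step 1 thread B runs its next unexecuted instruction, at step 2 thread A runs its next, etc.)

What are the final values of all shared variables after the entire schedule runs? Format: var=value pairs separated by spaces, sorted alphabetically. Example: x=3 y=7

Answer: x=4 y=4 z=3

Derivation:
Step 1: thread B executes B1 (y = y - 1). Shared: x=4 y=2 z=3. PCs: A@0 B@1 C@0
Step 2: thread A executes A1 (y = y * 3). Shared: x=4 y=6 z=3. PCs: A@1 B@1 C@0
Step 3: thread C executes C1 (z = z - 2). Shared: x=4 y=6 z=1. PCs: A@1 B@1 C@1
Step 4: thread C executes C2 (z = z * 3). Shared: x=4 y=6 z=3. PCs: A@1 B@1 C@2
Step 5: thread B executes B2 (y = z). Shared: x=4 y=3 z=3. PCs: A@1 B@2 C@2
Step 6: thread B executes B3 (z = x + 2). Shared: x=4 y=3 z=6. PCs: A@1 B@3 C@2
Step 7: thread A executes A2 (z = z - 3). Shared: x=4 y=3 z=3. PCs: A@2 B@3 C@2
Step 8: thread C executes C3 (y = y + 1). Shared: x=4 y=4 z=3. PCs: A@2 B@3 C@3
Step 9: thread C executes C4 (x = z + 1). Shared: x=4 y=4 z=3. PCs: A@2 B@3 C@4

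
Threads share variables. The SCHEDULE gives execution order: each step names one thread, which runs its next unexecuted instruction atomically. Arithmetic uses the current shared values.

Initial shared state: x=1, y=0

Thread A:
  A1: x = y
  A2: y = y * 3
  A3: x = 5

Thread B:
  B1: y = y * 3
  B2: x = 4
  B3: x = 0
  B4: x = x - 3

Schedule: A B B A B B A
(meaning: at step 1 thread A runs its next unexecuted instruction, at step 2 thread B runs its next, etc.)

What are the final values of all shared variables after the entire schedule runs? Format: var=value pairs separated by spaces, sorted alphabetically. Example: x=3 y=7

Step 1: thread A executes A1 (x = y). Shared: x=0 y=0. PCs: A@1 B@0
Step 2: thread B executes B1 (y = y * 3). Shared: x=0 y=0. PCs: A@1 B@1
Step 3: thread B executes B2 (x = 4). Shared: x=4 y=0. PCs: A@1 B@2
Step 4: thread A executes A2 (y = y * 3). Shared: x=4 y=0. PCs: A@2 B@2
Step 5: thread B executes B3 (x = 0). Shared: x=0 y=0. PCs: A@2 B@3
Step 6: thread B executes B4 (x = x - 3). Shared: x=-3 y=0. PCs: A@2 B@4
Step 7: thread A executes A3 (x = 5). Shared: x=5 y=0. PCs: A@3 B@4

Answer: x=5 y=0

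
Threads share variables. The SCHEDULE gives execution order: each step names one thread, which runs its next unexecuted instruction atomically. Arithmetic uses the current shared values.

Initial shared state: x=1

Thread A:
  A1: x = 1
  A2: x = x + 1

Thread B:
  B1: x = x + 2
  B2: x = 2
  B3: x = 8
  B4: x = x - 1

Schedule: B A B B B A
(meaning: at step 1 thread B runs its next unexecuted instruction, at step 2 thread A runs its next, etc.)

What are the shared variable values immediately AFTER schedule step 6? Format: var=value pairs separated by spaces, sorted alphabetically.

Step 1: thread B executes B1 (x = x + 2). Shared: x=3. PCs: A@0 B@1
Step 2: thread A executes A1 (x = 1). Shared: x=1. PCs: A@1 B@1
Step 3: thread B executes B2 (x = 2). Shared: x=2. PCs: A@1 B@2
Step 4: thread B executes B3 (x = 8). Shared: x=8. PCs: A@1 B@3
Step 5: thread B executes B4 (x = x - 1). Shared: x=7. PCs: A@1 B@4
Step 6: thread A executes A2 (x = x + 1). Shared: x=8. PCs: A@2 B@4

Answer: x=8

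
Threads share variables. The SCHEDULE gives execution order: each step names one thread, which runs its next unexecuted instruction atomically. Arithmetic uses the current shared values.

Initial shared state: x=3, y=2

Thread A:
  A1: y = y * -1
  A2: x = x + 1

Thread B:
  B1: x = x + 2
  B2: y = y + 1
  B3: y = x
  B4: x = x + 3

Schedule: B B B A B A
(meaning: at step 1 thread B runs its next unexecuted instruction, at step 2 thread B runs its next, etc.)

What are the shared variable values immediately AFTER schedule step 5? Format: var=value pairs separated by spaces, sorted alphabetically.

Answer: x=8 y=-5

Derivation:
Step 1: thread B executes B1 (x = x + 2). Shared: x=5 y=2. PCs: A@0 B@1
Step 2: thread B executes B2 (y = y + 1). Shared: x=5 y=3. PCs: A@0 B@2
Step 3: thread B executes B3 (y = x). Shared: x=5 y=5. PCs: A@0 B@3
Step 4: thread A executes A1 (y = y * -1). Shared: x=5 y=-5. PCs: A@1 B@3
Step 5: thread B executes B4 (x = x + 3). Shared: x=8 y=-5. PCs: A@1 B@4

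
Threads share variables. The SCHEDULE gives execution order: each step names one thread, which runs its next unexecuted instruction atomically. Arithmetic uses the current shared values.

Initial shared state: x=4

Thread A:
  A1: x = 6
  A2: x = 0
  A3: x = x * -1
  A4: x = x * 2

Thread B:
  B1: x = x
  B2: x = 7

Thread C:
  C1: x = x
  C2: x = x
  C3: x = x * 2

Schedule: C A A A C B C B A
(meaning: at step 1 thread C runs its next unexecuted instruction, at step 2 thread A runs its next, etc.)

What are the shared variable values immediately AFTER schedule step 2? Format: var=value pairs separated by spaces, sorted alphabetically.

Step 1: thread C executes C1 (x = x). Shared: x=4. PCs: A@0 B@0 C@1
Step 2: thread A executes A1 (x = 6). Shared: x=6. PCs: A@1 B@0 C@1

Answer: x=6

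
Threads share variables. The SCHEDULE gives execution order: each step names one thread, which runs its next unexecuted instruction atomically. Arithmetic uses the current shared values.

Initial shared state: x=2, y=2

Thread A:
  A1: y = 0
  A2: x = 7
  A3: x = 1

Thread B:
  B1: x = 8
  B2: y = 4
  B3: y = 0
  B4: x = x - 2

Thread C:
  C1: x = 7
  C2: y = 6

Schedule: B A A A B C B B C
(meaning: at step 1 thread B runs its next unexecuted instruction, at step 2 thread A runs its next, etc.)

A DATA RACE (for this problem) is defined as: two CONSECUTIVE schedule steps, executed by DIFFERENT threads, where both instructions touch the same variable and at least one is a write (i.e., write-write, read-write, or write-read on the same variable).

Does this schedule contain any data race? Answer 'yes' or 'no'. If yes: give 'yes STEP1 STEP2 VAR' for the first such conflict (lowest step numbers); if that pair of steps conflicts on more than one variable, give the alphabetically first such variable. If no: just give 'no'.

Steps 1,2: B(r=-,w=x) vs A(r=-,w=y). No conflict.
Steps 2,3: same thread (A). No race.
Steps 3,4: same thread (A). No race.
Steps 4,5: A(r=-,w=x) vs B(r=-,w=y). No conflict.
Steps 5,6: B(r=-,w=y) vs C(r=-,w=x). No conflict.
Steps 6,7: C(r=-,w=x) vs B(r=-,w=y). No conflict.
Steps 7,8: same thread (B). No race.
Steps 8,9: B(r=x,w=x) vs C(r=-,w=y). No conflict.

Answer: no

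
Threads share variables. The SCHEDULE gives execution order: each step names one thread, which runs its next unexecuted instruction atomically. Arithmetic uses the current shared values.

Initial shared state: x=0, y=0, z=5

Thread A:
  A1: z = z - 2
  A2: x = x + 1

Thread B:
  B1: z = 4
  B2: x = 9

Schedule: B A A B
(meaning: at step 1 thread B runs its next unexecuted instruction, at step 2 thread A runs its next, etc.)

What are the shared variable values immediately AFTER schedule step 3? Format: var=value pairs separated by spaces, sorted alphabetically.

Answer: x=1 y=0 z=2

Derivation:
Step 1: thread B executes B1 (z = 4). Shared: x=0 y=0 z=4. PCs: A@0 B@1
Step 2: thread A executes A1 (z = z - 2). Shared: x=0 y=0 z=2. PCs: A@1 B@1
Step 3: thread A executes A2 (x = x + 1). Shared: x=1 y=0 z=2. PCs: A@2 B@1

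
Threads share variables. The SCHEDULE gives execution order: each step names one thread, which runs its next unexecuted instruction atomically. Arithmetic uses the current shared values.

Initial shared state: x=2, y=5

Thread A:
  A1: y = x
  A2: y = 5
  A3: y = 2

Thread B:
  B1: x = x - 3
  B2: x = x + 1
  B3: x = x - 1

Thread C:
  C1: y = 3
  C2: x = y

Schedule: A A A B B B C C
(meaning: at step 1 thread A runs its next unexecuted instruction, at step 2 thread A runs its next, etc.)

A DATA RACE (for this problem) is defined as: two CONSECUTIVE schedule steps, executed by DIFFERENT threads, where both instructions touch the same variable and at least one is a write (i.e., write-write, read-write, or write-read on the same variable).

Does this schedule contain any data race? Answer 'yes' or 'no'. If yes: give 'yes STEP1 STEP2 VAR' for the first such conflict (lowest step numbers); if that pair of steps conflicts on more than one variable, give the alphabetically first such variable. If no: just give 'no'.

Steps 1,2: same thread (A). No race.
Steps 2,3: same thread (A). No race.
Steps 3,4: A(r=-,w=y) vs B(r=x,w=x). No conflict.
Steps 4,5: same thread (B). No race.
Steps 5,6: same thread (B). No race.
Steps 6,7: B(r=x,w=x) vs C(r=-,w=y). No conflict.
Steps 7,8: same thread (C). No race.

Answer: no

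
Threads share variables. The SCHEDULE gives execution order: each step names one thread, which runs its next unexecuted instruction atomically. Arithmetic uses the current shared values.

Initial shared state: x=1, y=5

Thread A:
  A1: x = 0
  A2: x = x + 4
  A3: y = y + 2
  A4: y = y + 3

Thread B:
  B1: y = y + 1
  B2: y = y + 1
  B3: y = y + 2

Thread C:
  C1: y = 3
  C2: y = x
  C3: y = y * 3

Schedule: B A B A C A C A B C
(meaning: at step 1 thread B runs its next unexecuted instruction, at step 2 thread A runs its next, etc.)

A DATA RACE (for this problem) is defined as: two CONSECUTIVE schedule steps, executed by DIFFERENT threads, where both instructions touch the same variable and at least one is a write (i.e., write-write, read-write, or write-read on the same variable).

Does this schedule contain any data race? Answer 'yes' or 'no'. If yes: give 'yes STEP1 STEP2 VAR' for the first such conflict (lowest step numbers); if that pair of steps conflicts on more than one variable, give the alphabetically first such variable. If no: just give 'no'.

Answer: yes 5 6 y

Derivation:
Steps 1,2: B(r=y,w=y) vs A(r=-,w=x). No conflict.
Steps 2,3: A(r=-,w=x) vs B(r=y,w=y). No conflict.
Steps 3,4: B(r=y,w=y) vs A(r=x,w=x). No conflict.
Steps 4,5: A(r=x,w=x) vs C(r=-,w=y). No conflict.
Steps 5,6: C(y = 3) vs A(y = y + 2). RACE on y (W-W).
Steps 6,7: A(y = y + 2) vs C(y = x). RACE on y (W-W).
Steps 7,8: C(y = x) vs A(y = y + 3). RACE on y (W-W).
Steps 8,9: A(y = y + 3) vs B(y = y + 2). RACE on y (W-W).
Steps 9,10: B(y = y + 2) vs C(y = y * 3). RACE on y (W-W).
First conflict at steps 5,6.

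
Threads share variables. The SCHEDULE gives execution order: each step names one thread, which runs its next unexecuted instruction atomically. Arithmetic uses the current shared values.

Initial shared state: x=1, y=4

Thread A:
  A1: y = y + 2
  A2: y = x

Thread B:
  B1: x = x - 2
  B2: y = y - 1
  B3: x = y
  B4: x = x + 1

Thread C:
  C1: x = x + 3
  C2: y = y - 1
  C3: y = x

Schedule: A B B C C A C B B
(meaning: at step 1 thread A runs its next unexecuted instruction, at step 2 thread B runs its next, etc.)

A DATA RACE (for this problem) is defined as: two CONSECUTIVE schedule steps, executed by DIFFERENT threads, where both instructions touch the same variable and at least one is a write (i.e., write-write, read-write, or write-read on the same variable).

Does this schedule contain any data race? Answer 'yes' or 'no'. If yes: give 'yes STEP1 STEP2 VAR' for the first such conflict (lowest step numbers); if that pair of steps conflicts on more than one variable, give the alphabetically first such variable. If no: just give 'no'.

Steps 1,2: A(r=y,w=y) vs B(r=x,w=x). No conflict.
Steps 2,3: same thread (B). No race.
Steps 3,4: B(r=y,w=y) vs C(r=x,w=x). No conflict.
Steps 4,5: same thread (C). No race.
Steps 5,6: C(y = y - 1) vs A(y = x). RACE on y (W-W).
Steps 6,7: A(y = x) vs C(y = x). RACE on y (W-W).
Steps 7,8: C(y = x) vs B(x = y). RACE on x (R-W), y (W-R). Multiple vars; alphabetically first is x.
Steps 8,9: same thread (B). No race.
First conflict at steps 5,6.

Answer: yes 5 6 y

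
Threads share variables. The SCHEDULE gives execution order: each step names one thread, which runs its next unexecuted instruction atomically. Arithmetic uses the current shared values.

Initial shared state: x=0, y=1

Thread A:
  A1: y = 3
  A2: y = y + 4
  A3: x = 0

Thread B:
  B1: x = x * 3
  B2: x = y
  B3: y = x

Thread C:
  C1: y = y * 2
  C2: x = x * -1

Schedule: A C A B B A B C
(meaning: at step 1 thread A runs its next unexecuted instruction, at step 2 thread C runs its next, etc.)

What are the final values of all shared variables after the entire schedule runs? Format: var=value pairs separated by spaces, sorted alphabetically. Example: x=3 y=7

Step 1: thread A executes A1 (y = 3). Shared: x=0 y=3. PCs: A@1 B@0 C@0
Step 2: thread C executes C1 (y = y * 2). Shared: x=0 y=6. PCs: A@1 B@0 C@1
Step 3: thread A executes A2 (y = y + 4). Shared: x=0 y=10. PCs: A@2 B@0 C@1
Step 4: thread B executes B1 (x = x * 3). Shared: x=0 y=10. PCs: A@2 B@1 C@1
Step 5: thread B executes B2 (x = y). Shared: x=10 y=10. PCs: A@2 B@2 C@1
Step 6: thread A executes A3 (x = 0). Shared: x=0 y=10. PCs: A@3 B@2 C@1
Step 7: thread B executes B3 (y = x). Shared: x=0 y=0. PCs: A@3 B@3 C@1
Step 8: thread C executes C2 (x = x * -1). Shared: x=0 y=0. PCs: A@3 B@3 C@2

Answer: x=0 y=0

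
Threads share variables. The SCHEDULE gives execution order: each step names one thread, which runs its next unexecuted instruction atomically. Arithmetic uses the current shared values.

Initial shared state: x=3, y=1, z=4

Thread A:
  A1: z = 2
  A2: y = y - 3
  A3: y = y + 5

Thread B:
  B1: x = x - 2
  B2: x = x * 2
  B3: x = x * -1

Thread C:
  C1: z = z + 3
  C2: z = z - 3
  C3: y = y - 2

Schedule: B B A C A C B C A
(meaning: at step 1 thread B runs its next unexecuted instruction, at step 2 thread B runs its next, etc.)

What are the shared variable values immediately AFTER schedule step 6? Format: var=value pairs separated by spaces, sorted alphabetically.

Answer: x=2 y=-2 z=2

Derivation:
Step 1: thread B executes B1 (x = x - 2). Shared: x=1 y=1 z=4. PCs: A@0 B@1 C@0
Step 2: thread B executes B2 (x = x * 2). Shared: x=2 y=1 z=4. PCs: A@0 B@2 C@0
Step 3: thread A executes A1 (z = 2). Shared: x=2 y=1 z=2. PCs: A@1 B@2 C@0
Step 4: thread C executes C1 (z = z + 3). Shared: x=2 y=1 z=5. PCs: A@1 B@2 C@1
Step 5: thread A executes A2 (y = y - 3). Shared: x=2 y=-2 z=5. PCs: A@2 B@2 C@1
Step 6: thread C executes C2 (z = z - 3). Shared: x=2 y=-2 z=2. PCs: A@2 B@2 C@2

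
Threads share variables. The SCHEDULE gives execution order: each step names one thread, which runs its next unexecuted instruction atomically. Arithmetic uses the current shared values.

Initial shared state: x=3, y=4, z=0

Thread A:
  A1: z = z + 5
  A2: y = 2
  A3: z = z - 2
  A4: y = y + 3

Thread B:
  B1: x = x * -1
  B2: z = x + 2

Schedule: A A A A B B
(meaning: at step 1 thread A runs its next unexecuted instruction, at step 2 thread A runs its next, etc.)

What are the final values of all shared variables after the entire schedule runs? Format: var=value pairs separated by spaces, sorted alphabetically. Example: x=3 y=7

Answer: x=-3 y=5 z=-1

Derivation:
Step 1: thread A executes A1 (z = z + 5). Shared: x=3 y=4 z=5. PCs: A@1 B@0
Step 2: thread A executes A2 (y = 2). Shared: x=3 y=2 z=5. PCs: A@2 B@0
Step 3: thread A executes A3 (z = z - 2). Shared: x=3 y=2 z=3. PCs: A@3 B@0
Step 4: thread A executes A4 (y = y + 3). Shared: x=3 y=5 z=3. PCs: A@4 B@0
Step 5: thread B executes B1 (x = x * -1). Shared: x=-3 y=5 z=3. PCs: A@4 B@1
Step 6: thread B executes B2 (z = x + 2). Shared: x=-3 y=5 z=-1. PCs: A@4 B@2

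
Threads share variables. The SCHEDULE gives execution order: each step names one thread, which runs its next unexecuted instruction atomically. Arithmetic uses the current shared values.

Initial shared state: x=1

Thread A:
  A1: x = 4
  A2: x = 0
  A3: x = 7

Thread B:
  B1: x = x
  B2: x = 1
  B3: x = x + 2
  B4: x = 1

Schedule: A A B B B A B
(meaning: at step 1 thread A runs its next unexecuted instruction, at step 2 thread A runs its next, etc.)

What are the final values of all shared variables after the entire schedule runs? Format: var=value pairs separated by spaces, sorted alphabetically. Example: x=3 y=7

Answer: x=1

Derivation:
Step 1: thread A executes A1 (x = 4). Shared: x=4. PCs: A@1 B@0
Step 2: thread A executes A2 (x = 0). Shared: x=0. PCs: A@2 B@0
Step 3: thread B executes B1 (x = x). Shared: x=0. PCs: A@2 B@1
Step 4: thread B executes B2 (x = 1). Shared: x=1. PCs: A@2 B@2
Step 5: thread B executes B3 (x = x + 2). Shared: x=3. PCs: A@2 B@3
Step 6: thread A executes A3 (x = 7). Shared: x=7. PCs: A@3 B@3
Step 7: thread B executes B4 (x = 1). Shared: x=1. PCs: A@3 B@4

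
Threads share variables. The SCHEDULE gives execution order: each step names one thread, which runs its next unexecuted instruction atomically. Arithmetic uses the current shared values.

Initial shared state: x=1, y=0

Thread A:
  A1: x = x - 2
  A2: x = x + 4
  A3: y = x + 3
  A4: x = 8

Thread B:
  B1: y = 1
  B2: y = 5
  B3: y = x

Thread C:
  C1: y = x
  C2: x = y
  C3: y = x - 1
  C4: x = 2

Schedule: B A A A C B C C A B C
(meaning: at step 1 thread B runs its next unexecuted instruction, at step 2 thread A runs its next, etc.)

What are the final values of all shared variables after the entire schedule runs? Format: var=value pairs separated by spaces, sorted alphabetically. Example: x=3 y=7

Step 1: thread B executes B1 (y = 1). Shared: x=1 y=1. PCs: A@0 B@1 C@0
Step 2: thread A executes A1 (x = x - 2). Shared: x=-1 y=1. PCs: A@1 B@1 C@0
Step 3: thread A executes A2 (x = x + 4). Shared: x=3 y=1. PCs: A@2 B@1 C@0
Step 4: thread A executes A3 (y = x + 3). Shared: x=3 y=6. PCs: A@3 B@1 C@0
Step 5: thread C executes C1 (y = x). Shared: x=3 y=3. PCs: A@3 B@1 C@1
Step 6: thread B executes B2 (y = 5). Shared: x=3 y=5. PCs: A@3 B@2 C@1
Step 7: thread C executes C2 (x = y). Shared: x=5 y=5. PCs: A@3 B@2 C@2
Step 8: thread C executes C3 (y = x - 1). Shared: x=5 y=4. PCs: A@3 B@2 C@3
Step 9: thread A executes A4 (x = 8). Shared: x=8 y=4. PCs: A@4 B@2 C@3
Step 10: thread B executes B3 (y = x). Shared: x=8 y=8. PCs: A@4 B@3 C@3
Step 11: thread C executes C4 (x = 2). Shared: x=2 y=8. PCs: A@4 B@3 C@4

Answer: x=2 y=8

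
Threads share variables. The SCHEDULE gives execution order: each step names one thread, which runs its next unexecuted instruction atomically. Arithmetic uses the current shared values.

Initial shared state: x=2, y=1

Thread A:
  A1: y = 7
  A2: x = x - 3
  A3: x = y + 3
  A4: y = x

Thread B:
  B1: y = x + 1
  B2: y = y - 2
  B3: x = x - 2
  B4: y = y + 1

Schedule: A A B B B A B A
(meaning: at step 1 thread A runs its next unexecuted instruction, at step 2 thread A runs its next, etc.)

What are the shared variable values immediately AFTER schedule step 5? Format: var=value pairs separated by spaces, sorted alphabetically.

Answer: x=-3 y=-2

Derivation:
Step 1: thread A executes A1 (y = 7). Shared: x=2 y=7. PCs: A@1 B@0
Step 2: thread A executes A2 (x = x - 3). Shared: x=-1 y=7. PCs: A@2 B@0
Step 3: thread B executes B1 (y = x + 1). Shared: x=-1 y=0. PCs: A@2 B@1
Step 4: thread B executes B2 (y = y - 2). Shared: x=-1 y=-2. PCs: A@2 B@2
Step 5: thread B executes B3 (x = x - 2). Shared: x=-3 y=-2. PCs: A@2 B@3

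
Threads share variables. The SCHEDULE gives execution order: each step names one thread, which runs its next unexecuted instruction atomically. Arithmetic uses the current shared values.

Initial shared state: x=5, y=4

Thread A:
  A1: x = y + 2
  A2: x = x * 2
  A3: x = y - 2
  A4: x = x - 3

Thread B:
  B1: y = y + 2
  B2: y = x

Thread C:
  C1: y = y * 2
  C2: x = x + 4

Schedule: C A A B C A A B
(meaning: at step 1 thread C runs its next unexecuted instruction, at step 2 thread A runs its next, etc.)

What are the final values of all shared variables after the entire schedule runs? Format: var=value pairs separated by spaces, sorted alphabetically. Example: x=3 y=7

Step 1: thread C executes C1 (y = y * 2). Shared: x=5 y=8. PCs: A@0 B@0 C@1
Step 2: thread A executes A1 (x = y + 2). Shared: x=10 y=8. PCs: A@1 B@0 C@1
Step 3: thread A executes A2 (x = x * 2). Shared: x=20 y=8. PCs: A@2 B@0 C@1
Step 4: thread B executes B1 (y = y + 2). Shared: x=20 y=10. PCs: A@2 B@1 C@1
Step 5: thread C executes C2 (x = x + 4). Shared: x=24 y=10. PCs: A@2 B@1 C@2
Step 6: thread A executes A3 (x = y - 2). Shared: x=8 y=10. PCs: A@3 B@1 C@2
Step 7: thread A executes A4 (x = x - 3). Shared: x=5 y=10. PCs: A@4 B@1 C@2
Step 8: thread B executes B2 (y = x). Shared: x=5 y=5. PCs: A@4 B@2 C@2

Answer: x=5 y=5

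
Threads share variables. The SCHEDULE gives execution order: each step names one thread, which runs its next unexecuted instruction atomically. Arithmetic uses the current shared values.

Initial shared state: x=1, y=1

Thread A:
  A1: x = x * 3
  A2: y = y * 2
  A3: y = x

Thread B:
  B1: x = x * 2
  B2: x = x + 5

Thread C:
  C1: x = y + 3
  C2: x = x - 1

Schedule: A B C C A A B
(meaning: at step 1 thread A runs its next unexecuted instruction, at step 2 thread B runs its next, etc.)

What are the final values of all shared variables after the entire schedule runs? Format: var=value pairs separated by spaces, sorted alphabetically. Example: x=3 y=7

Answer: x=8 y=3

Derivation:
Step 1: thread A executes A1 (x = x * 3). Shared: x=3 y=1. PCs: A@1 B@0 C@0
Step 2: thread B executes B1 (x = x * 2). Shared: x=6 y=1. PCs: A@1 B@1 C@0
Step 3: thread C executes C1 (x = y + 3). Shared: x=4 y=1. PCs: A@1 B@1 C@1
Step 4: thread C executes C2 (x = x - 1). Shared: x=3 y=1. PCs: A@1 B@1 C@2
Step 5: thread A executes A2 (y = y * 2). Shared: x=3 y=2. PCs: A@2 B@1 C@2
Step 6: thread A executes A3 (y = x). Shared: x=3 y=3. PCs: A@3 B@1 C@2
Step 7: thread B executes B2 (x = x + 5). Shared: x=8 y=3. PCs: A@3 B@2 C@2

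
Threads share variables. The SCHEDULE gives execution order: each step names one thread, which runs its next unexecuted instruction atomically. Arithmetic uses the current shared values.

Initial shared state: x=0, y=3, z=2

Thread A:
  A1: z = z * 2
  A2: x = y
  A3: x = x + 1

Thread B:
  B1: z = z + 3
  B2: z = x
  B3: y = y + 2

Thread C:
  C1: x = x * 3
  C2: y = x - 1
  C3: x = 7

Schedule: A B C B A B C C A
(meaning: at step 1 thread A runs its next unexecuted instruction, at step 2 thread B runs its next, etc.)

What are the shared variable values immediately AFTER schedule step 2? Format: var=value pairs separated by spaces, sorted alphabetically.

Step 1: thread A executes A1 (z = z * 2). Shared: x=0 y=3 z=4. PCs: A@1 B@0 C@0
Step 2: thread B executes B1 (z = z + 3). Shared: x=0 y=3 z=7. PCs: A@1 B@1 C@0

Answer: x=0 y=3 z=7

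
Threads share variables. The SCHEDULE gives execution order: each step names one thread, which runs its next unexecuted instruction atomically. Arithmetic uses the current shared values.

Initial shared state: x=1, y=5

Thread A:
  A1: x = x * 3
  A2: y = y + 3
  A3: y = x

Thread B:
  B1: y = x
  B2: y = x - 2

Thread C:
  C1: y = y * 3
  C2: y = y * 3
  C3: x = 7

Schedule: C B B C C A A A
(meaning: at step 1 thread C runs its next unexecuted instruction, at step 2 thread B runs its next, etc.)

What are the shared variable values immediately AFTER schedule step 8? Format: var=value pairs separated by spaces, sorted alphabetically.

Answer: x=21 y=21

Derivation:
Step 1: thread C executes C1 (y = y * 3). Shared: x=1 y=15. PCs: A@0 B@0 C@1
Step 2: thread B executes B1 (y = x). Shared: x=1 y=1. PCs: A@0 B@1 C@1
Step 3: thread B executes B2 (y = x - 2). Shared: x=1 y=-1. PCs: A@0 B@2 C@1
Step 4: thread C executes C2 (y = y * 3). Shared: x=1 y=-3. PCs: A@0 B@2 C@2
Step 5: thread C executes C3 (x = 7). Shared: x=7 y=-3. PCs: A@0 B@2 C@3
Step 6: thread A executes A1 (x = x * 3). Shared: x=21 y=-3. PCs: A@1 B@2 C@3
Step 7: thread A executes A2 (y = y + 3). Shared: x=21 y=0. PCs: A@2 B@2 C@3
Step 8: thread A executes A3 (y = x). Shared: x=21 y=21. PCs: A@3 B@2 C@3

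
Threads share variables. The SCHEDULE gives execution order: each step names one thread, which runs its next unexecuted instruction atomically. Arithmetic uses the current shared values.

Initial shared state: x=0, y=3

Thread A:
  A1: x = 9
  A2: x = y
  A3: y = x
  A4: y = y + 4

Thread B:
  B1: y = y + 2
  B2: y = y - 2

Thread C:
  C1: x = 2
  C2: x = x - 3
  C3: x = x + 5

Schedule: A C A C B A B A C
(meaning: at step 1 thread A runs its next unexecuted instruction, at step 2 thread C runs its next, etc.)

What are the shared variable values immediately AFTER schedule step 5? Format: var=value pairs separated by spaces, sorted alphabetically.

Step 1: thread A executes A1 (x = 9). Shared: x=9 y=3. PCs: A@1 B@0 C@0
Step 2: thread C executes C1 (x = 2). Shared: x=2 y=3. PCs: A@1 B@0 C@1
Step 3: thread A executes A2 (x = y). Shared: x=3 y=3. PCs: A@2 B@0 C@1
Step 4: thread C executes C2 (x = x - 3). Shared: x=0 y=3. PCs: A@2 B@0 C@2
Step 5: thread B executes B1 (y = y + 2). Shared: x=0 y=5. PCs: A@2 B@1 C@2

Answer: x=0 y=5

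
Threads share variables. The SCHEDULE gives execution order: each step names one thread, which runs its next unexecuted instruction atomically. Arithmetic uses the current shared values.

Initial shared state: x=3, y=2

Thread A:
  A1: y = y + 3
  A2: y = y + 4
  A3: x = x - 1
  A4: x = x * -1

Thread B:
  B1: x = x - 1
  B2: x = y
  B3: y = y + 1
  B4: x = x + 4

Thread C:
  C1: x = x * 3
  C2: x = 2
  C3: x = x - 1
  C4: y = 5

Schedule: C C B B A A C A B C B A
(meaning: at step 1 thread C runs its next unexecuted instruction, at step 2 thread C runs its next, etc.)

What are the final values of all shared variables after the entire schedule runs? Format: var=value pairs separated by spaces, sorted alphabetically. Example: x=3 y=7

Answer: x=-4 y=5

Derivation:
Step 1: thread C executes C1 (x = x * 3). Shared: x=9 y=2. PCs: A@0 B@0 C@1
Step 2: thread C executes C2 (x = 2). Shared: x=2 y=2. PCs: A@0 B@0 C@2
Step 3: thread B executes B1 (x = x - 1). Shared: x=1 y=2. PCs: A@0 B@1 C@2
Step 4: thread B executes B2 (x = y). Shared: x=2 y=2. PCs: A@0 B@2 C@2
Step 5: thread A executes A1 (y = y + 3). Shared: x=2 y=5. PCs: A@1 B@2 C@2
Step 6: thread A executes A2 (y = y + 4). Shared: x=2 y=9. PCs: A@2 B@2 C@2
Step 7: thread C executes C3 (x = x - 1). Shared: x=1 y=9. PCs: A@2 B@2 C@3
Step 8: thread A executes A3 (x = x - 1). Shared: x=0 y=9. PCs: A@3 B@2 C@3
Step 9: thread B executes B3 (y = y + 1). Shared: x=0 y=10. PCs: A@3 B@3 C@3
Step 10: thread C executes C4 (y = 5). Shared: x=0 y=5. PCs: A@3 B@3 C@4
Step 11: thread B executes B4 (x = x + 4). Shared: x=4 y=5. PCs: A@3 B@4 C@4
Step 12: thread A executes A4 (x = x * -1). Shared: x=-4 y=5. PCs: A@4 B@4 C@4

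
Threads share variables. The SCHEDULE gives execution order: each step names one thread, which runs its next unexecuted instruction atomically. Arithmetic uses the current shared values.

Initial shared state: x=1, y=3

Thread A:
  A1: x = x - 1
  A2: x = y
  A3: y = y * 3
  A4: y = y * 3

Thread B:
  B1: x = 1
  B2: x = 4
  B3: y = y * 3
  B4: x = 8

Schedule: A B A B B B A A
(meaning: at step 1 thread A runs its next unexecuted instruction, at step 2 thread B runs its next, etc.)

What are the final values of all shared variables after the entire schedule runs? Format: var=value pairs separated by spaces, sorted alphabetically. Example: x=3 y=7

Answer: x=8 y=81

Derivation:
Step 1: thread A executes A1 (x = x - 1). Shared: x=0 y=3. PCs: A@1 B@0
Step 2: thread B executes B1 (x = 1). Shared: x=1 y=3. PCs: A@1 B@1
Step 3: thread A executes A2 (x = y). Shared: x=3 y=3. PCs: A@2 B@1
Step 4: thread B executes B2 (x = 4). Shared: x=4 y=3. PCs: A@2 B@2
Step 5: thread B executes B3 (y = y * 3). Shared: x=4 y=9. PCs: A@2 B@3
Step 6: thread B executes B4 (x = 8). Shared: x=8 y=9. PCs: A@2 B@4
Step 7: thread A executes A3 (y = y * 3). Shared: x=8 y=27. PCs: A@3 B@4
Step 8: thread A executes A4 (y = y * 3). Shared: x=8 y=81. PCs: A@4 B@4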